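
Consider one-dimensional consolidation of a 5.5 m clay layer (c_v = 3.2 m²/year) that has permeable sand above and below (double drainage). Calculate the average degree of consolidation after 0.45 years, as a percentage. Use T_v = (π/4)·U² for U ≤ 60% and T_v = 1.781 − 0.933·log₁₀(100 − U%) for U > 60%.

U ≈ 49.2 %

Drainage path length: H_d = H/2 = 2.75 m (double drainage).
T_v = c_v·t/H_d² = 3.2×0.45/2.75² = 0.19041.
T_v = 0.19041 corresponds to the U ≤ 60% branch:
U = √(4T_v/π) = 0.4924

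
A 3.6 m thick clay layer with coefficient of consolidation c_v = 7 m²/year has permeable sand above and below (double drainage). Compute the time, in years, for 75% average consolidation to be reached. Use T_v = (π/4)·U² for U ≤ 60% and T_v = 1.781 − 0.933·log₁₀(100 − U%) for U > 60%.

Drainage path length: H_d = H/2 = 1.8 m (double drainage).
U > 60%: T_v = 1.781 − 0.933·log₁₀(100 − 75) = 0.47672.
t = T_v·H_d²/c_v = 0.47672×1.8²/7 = 0.2207 years.

t ≈ 0.221 years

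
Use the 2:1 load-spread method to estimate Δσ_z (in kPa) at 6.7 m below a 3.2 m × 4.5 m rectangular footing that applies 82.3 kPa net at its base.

Δσ_z ≈ 10.7 kPa

By the 2:1 method the load spreads at 1 horizontal : 2 vertical, so at depth z the loaded area has grown by z in each plan dimension:
Δσ = qBL/((B+z)(L+z)) = 82.3×3.2×4.5/((3.2+6.7)(4.5+6.7)) = 10.688 kPa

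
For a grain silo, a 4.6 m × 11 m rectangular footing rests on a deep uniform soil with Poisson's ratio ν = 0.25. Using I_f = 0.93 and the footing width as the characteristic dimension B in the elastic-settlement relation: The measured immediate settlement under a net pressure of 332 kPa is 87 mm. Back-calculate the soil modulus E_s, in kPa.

E_s ≈ 15300 kPa

S_e = q·B·(1−ν²)/E_s · I_f  ⇒  E_s = q·B·(1−ν²)·I_f / S_e.
E_s = 332 × 4.6 × 0.9375 × 0.93 / 0.087 = 15300 kPa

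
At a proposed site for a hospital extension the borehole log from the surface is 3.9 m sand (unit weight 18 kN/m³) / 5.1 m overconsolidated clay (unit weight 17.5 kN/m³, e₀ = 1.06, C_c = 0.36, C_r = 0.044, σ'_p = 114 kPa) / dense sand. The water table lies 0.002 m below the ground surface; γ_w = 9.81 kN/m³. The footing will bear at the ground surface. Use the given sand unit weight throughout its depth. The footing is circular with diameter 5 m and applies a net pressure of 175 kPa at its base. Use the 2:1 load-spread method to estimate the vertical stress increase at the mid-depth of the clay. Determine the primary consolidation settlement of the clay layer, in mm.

Mid-depth of clay below the ground surface: z = 3.9 + 5.1/2 = 6.45 m.
Total vertical stress at mid-clay: σ_v = 18×3.9 + 17.5×2.55 = 114.83 kPa.
Pore pressure: u = 9.81×(6.45 − 0.002) = 63.255 kPa.
Initial effective stress: σ'_0 = σ_v − u = 114.83 − 63.255 = 51.575 kPa.
Stress increase at mid-clay by the 2:1 spreading method:
Δσ ≈ qD²/(D+z)² = 175×5²/(5+6.45)² = 33.371 kPa
Final effective stress: σ'_f = 51.575 + 33.371 = 84.946 kPa.
σ'_f = 84.946 ≤ σ'_p = 114 kPa, so the clay remains overconsolidated and only the recompression index applies:
S_c = C_r·H/(1+e₀)·log₁₀(σ'_f/σ'_0) = 0.044×5.1/2.06×log₁₀(84.946/51.575)
    = 0.10893 × 0.2167 = 0.02361 m

S_c ≈ 23.6 mm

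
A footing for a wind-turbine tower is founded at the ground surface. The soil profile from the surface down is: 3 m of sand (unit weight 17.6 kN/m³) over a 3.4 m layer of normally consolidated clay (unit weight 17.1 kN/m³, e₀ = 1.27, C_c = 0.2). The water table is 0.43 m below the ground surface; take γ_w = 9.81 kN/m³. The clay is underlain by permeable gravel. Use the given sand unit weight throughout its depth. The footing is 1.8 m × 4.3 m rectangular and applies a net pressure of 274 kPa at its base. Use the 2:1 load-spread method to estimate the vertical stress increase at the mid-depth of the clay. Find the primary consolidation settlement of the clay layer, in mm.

S_c ≈ 84 mm

Mid-depth of clay below the ground surface: z = 3 + 3.4/2 = 4.7 m.
Total vertical stress at mid-clay: σ_v = 17.6×3 + 17.1×1.7 = 81.87 kPa.
Pore pressure: u = 9.81×(4.7 − 0.43) = 41.889 kPa.
Initial effective stress: σ'_0 = σ_v − u = 81.87 − 41.889 = 39.981 kPa.
Stress increase at mid-clay by the 2:1 spreading method:
Δσ = qBL/((B+z)(L+z)) = 274×1.8×4.3/((1.8+4.7)(4.3+4.7)) = 36.252 kPa
Final effective stress: σ'_f = σ'_0 + Δσ = 39.981 + 36.252 = 76.233 kPa.
Normally consolidated clay, so the full stress increment lies on the virgin compression line:
S_c = C_c·H/(1+e₀)·log₁₀(σ'_f/σ'_0) = 0.2×3.4/(1+1.27)×log₁₀(76.233/39.981)
    = 0.29956 × 0.28029 = 0.08396 m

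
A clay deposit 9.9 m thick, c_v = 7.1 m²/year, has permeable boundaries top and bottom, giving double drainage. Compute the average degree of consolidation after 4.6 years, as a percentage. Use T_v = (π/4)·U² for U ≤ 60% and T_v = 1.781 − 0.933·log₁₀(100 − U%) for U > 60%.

U ≈ 97 %

Drainage path length: H_d = H/2 = 4.95 m (double drainage).
T_v = c_v·t/H_d² = 7.1×4.6/4.95² = 1.3329.
T_v = 1.3329 corresponds to the U > 60% branch:
U = 1 − 10^((1.781 − T_v)/0.933)/100 = 0.9698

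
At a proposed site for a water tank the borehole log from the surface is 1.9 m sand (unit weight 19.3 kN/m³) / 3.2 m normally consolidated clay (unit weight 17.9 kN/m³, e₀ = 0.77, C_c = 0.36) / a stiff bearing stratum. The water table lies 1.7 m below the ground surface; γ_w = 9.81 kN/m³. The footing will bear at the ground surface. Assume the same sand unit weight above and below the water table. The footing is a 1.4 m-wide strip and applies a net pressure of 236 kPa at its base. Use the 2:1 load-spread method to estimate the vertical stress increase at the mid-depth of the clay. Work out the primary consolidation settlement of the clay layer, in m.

S_c ≈ 0.249 m

Mid-depth of clay below the ground surface: z = 1.9 + 3.2/2 = 3.5 m.
Total vertical stress at mid-clay: σ_v = 19.3×1.9 + 17.9×1.6 = 65.31 kPa.
Pore pressure: u = 9.81×(3.5 − 1.7) = 17.658 kPa.
Initial effective stress: σ'_0 = σ_v − u = 65.31 − 17.658 = 47.652 kPa.
Stress increase at mid-clay by the 2:1 spreading method:
Δσ = qB/(B+z) = 236×1.4/(1.4+3.5) = 67.429 kPa
Final effective stress: σ'_f = σ'_0 + Δσ = 47.652 + 67.429 = 115.08 kPa.
Normally consolidated clay, so the full stress increment lies on the virgin compression line:
S_c = C_c·H/(1+e₀)·log₁₀(σ'_f/σ'_0) = 0.36×3.2/(1+0.77)×log₁₀(115.08/47.652)
    = 0.65085 × 0.38292 = 0.2492 m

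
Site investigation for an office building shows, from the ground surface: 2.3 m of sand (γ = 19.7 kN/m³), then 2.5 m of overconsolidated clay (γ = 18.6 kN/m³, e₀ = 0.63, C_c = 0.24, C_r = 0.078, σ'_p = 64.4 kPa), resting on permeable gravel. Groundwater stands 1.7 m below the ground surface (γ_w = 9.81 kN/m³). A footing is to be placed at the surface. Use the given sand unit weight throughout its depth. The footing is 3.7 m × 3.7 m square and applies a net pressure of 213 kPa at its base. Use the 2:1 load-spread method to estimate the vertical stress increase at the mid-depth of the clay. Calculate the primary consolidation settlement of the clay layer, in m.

Mid-depth of clay below the ground surface: z = 2.3 + 2.5/2 = 3.55 m.
Total vertical stress at mid-clay: σ_v = 19.7×2.3 + 18.6×1.25 = 68.56 kPa.
Pore pressure: u = 9.81×(3.55 − 1.7) = 18.149 kPa.
Initial effective stress: σ'_0 = σ_v − u = 68.56 − 18.149 = 50.411 kPa.
Stress increase at mid-clay by the 2:1 spreading method:
Δσ = qBL/((B+z)(L+z)) = 213×3.7×3.7/((3.7+3.55)(3.7+3.55)) = 55.476 kPa
Final effective stress: σ'_f = 50.411 + 55.476 = 105.89 kPa.
σ'_f = 105.89 > σ'_p = 64.4 kPa, so the stress path crosses the preconsolidation pressure — recompression up to σ'_p, then virgin compression beyond:
S_c = H/(1+e₀)·[C_r·log₁₀(σ'_p/σ'_0) + C_c·log₁₀(σ'_f/σ'_p)]
    = 2.5/1.63 × [0.078×log₁₀(64.4/50.411) + 0.24×log₁₀(105.89/64.4)]
    = 1.5337 × [0.0082961 + 0.051833] = 0.09222 m

S_c ≈ 0.0922 m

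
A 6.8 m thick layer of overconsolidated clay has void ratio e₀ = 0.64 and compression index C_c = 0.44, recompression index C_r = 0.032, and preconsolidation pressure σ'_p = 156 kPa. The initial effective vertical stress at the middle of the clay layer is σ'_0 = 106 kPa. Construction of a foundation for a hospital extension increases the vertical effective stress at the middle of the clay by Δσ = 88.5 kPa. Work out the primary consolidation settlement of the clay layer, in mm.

Final effective stress: σ'_f = 106 + 88.5 = 194.5 kPa.
σ'_f = 194.5 > σ'_p = 156 kPa, so the stress path crosses the preconsolidation pressure — recompression up to σ'_p, then virgin compression beyond:
S_c = H/(1+e₀)·[C_r·log₁₀(σ'_p/σ'_0) + C_c·log₁₀(σ'_f/σ'_p)]
    = 6.8/1.64 × [0.032×log₁₀(156/106) + 0.44×log₁₀(194.5/156)]
    = 4.1463 × [0.0053702 + 0.04215] = 0.197 m

S_c ≈ 197 mm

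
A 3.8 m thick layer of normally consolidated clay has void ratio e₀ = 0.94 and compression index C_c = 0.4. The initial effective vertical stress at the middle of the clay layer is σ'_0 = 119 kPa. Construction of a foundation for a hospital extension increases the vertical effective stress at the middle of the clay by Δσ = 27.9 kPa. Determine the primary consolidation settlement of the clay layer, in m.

S_c ≈ 0.0717 m

Final effective stress: σ'_f = σ'_0 + Δσ = 119 + 27.9 = 146.9 kPa.
Normally consolidated clay, so the full stress increment lies on the virgin compression line:
S_c = C_c·H/(1+e₀)·log₁₀(σ'_f/σ'_0) = 0.4×3.8/(1+0.94)×log₁₀(146.9/119)
    = 0.78351 × 0.091475 = 0.07167 m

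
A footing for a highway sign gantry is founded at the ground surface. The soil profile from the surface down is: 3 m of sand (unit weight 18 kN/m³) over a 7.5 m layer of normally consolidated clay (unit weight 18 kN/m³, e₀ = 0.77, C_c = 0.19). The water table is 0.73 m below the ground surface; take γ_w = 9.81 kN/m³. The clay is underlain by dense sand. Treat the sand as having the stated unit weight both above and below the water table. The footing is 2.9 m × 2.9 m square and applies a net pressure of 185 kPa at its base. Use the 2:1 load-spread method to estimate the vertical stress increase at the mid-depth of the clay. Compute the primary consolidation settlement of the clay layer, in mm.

S_c ≈ 82.9 mm

Mid-depth of clay below the ground surface: z = 3 + 7.5/2 = 6.75 m.
Total vertical stress at mid-clay: σ_v = 18×3 + 18×3.75 = 121.5 kPa.
Pore pressure: u = 9.81×(6.75 − 0.73) = 59.056 kPa.
Initial effective stress: σ'_0 = σ_v − u = 121.5 − 59.056 = 62.444 kPa.
Stress increase at mid-clay by the 2:1 spreading method:
Δσ = qBL/((B+z)(L+z)) = 185×2.9×2.9/((2.9+6.75)(2.9+6.75)) = 16.708 kPa
Final effective stress: σ'_f = σ'_0 + Δσ = 62.444 + 16.708 = 79.152 kPa.
Normally consolidated clay, so the full stress increment lies on the virgin compression line:
S_c = C_c·H/(1+e₀)·log₁₀(σ'_f/σ'_0) = 0.19×7.5/(1+0.77)×log₁₀(79.152/62.444)
    = 0.80508 × 0.10297 = 0.0829 m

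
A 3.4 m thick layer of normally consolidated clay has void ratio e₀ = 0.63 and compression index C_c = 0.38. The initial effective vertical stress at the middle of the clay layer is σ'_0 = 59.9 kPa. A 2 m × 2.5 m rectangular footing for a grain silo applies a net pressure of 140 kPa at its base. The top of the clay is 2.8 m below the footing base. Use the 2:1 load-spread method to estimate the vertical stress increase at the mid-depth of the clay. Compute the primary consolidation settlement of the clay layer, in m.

Mid-depth of clay below the footing base: z = 2.8 + 3.4/2 = 4.5 m.
Stress increase at mid-clay by the 2:1 spreading method:
Δσ = qBL/((B+z)(L+z)) = 140×2×2.5/((2+4.5)(2.5+4.5)) = 15.385 kPa
Final effective stress: σ'_f = σ'_0 + Δσ = 59.9 + 15.385 = 75.285 kPa.
Normally consolidated clay, so the full stress increment lies on the virgin compression line:
S_c = C_c·H/(1+e₀)·log₁₀(σ'_f/σ'_0) = 0.38×3.4/(1+0.63)×log₁₀(75.285/59.9)
    = 0.79264 × 0.099282 = 0.07869 m

S_c ≈ 0.0787 m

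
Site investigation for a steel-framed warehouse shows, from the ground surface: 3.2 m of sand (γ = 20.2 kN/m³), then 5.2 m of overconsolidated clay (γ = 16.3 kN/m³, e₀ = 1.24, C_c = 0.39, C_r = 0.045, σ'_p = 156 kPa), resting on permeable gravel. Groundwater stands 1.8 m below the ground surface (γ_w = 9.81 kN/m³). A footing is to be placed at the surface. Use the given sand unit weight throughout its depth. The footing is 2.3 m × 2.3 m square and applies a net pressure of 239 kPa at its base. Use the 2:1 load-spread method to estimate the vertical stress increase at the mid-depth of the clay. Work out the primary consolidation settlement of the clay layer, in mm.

S_c ≈ 11.4 mm

Mid-depth of clay below the ground surface: z = 3.2 + 5.2/2 = 5.8 m.
Total vertical stress at mid-clay: σ_v = 20.2×3.2 + 16.3×2.6 = 107.02 kPa.
Pore pressure: u = 9.81×(5.8 − 1.8) = 39.24 kPa.
Initial effective stress: σ'_0 = σ_v − u = 107.02 − 39.24 = 67.78 kPa.
Stress increase at mid-clay by the 2:1 spreading method:
Δσ = qBL/((B+z)(L+z)) = 239×2.3×2.3/((2.3+5.8)(2.3+5.8)) = 19.27 kPa
Final effective stress: σ'_f = 67.78 + 19.27 = 87.05 kPa.
σ'_f = 87.05 ≤ σ'_p = 156 kPa, so the clay remains overconsolidated and only the recompression index applies:
S_c = C_r·H/(1+e₀)·log₁₀(σ'_f/σ'_0) = 0.045×5.2/2.24×log₁₀(87.05/67.78)
    = 0.10446 × 0.10867 = 0.01135 m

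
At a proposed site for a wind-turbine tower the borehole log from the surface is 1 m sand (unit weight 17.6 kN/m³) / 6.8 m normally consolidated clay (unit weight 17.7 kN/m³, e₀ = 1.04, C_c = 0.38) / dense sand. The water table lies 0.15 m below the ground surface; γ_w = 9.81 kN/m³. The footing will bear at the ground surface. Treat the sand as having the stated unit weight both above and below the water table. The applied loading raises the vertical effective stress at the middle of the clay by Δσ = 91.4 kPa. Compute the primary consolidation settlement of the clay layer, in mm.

S_c ≈ 694 mm

Mid-depth of clay below the ground surface: z = 1 + 6.8/2 = 4.4 m.
Total vertical stress at mid-clay: σ_v = 17.6×1 + 17.7×3.4 = 77.78 kPa.
Pore pressure: u = 9.81×(4.4 − 0.15) = 41.693 kPa.
Initial effective stress: σ'_0 = σ_v − u = 77.78 − 41.693 = 36.087 kPa.
Final effective stress: σ'_f = σ'_0 + Δσ = 36.087 + 91.4 = 127.49 kPa.
Normally consolidated clay, so the full stress increment lies on the virgin compression line:
S_c = C_c·H/(1+e₀)·log₁₀(σ'_f/σ'_0) = 0.38×6.8/(1+1.04)×log₁₀(127.49/36.087)
    = 1.2667 × 0.54813 = 0.6943 m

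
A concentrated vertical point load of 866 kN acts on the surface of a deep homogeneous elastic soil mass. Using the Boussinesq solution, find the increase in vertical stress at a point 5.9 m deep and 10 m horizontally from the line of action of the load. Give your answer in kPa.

Boussinesq vertical stress below a point load on an elastic half-space:
Δσ_z = 3P/(2πz²) · [1 + (r/z)²]^(−5/2)
r/z = 10/5.9 = 1.6949; [1+(r/z)²]^(−5/2) = 0.033881.
Δσ_z = 3×866/(2π×5.9²) × 0.033881 = 11.878 × 0.033881 = 0.4024 kPa

Δσ_z ≈ 0.402 kPa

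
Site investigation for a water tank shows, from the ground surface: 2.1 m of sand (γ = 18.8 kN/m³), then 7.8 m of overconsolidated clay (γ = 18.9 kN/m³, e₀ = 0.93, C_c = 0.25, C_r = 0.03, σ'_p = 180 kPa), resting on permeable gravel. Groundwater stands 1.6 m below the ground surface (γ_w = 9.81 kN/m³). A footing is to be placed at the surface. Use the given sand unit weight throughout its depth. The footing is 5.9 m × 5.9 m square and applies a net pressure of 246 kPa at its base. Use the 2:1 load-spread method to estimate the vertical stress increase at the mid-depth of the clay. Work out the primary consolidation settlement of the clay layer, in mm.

Mid-depth of clay below the ground surface: z = 2.1 + 7.8/2 = 6 m.
Total vertical stress at mid-clay: σ_v = 18.8×2.1 + 18.9×3.9 = 113.19 kPa.
Pore pressure: u = 9.81×(6 − 1.6) = 43.164 kPa.
Initial effective stress: σ'_0 = σ_v − u = 113.19 − 43.164 = 70.026 kPa.
Stress increase at mid-clay by the 2:1 spreading method:
Δσ = qBL/((B+z)(L+z)) = 246×5.9×5.9/((5.9+6)(5.9+6)) = 60.471 kPa
Final effective stress: σ'_f = 70.026 + 60.471 = 130.5 kPa.
σ'_f = 130.5 ≤ σ'_p = 180 kPa, so the clay remains overconsolidated and only the recompression index applies:
S_c = C_r·H/(1+e₀)·log₁₀(σ'_f/σ'_0) = 0.03×7.8/1.93×log₁₀(130.5/70.026)
    = 0.12124 × 0.27035 = 0.03278 m

S_c ≈ 32.8 mm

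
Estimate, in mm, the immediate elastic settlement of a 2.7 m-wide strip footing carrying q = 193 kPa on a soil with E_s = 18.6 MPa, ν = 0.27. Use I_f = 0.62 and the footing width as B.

S_e ≈ 16.1 mm

Immediate (elastic) settlement: S_e = q·B·(1−ν²)/E_s · I_f.
E_s = 18.6 MPa = 18600 kPa.
S_e = 193 × 2.7 × (1 − 0.27²) / 18600 × 0.62
    = 193 × 2.7 × 0.9271 / 18600 × 0.62
    = 0.0161 m = 16.1 mm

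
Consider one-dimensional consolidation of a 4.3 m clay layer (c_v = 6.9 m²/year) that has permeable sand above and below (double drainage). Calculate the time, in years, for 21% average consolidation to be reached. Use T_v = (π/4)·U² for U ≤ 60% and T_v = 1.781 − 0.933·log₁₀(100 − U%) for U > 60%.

Drainage path length: H_d = H/2 = 2.15 m (double drainage).
U ≤ 60%: T_v = (π/4)·U² = (π/4)×0.21² = 0.034636.
t = T_v·H_d²/c_v = 0.034636×2.15²/6.9 = 0.0232 years.

t ≈ 0.0232 years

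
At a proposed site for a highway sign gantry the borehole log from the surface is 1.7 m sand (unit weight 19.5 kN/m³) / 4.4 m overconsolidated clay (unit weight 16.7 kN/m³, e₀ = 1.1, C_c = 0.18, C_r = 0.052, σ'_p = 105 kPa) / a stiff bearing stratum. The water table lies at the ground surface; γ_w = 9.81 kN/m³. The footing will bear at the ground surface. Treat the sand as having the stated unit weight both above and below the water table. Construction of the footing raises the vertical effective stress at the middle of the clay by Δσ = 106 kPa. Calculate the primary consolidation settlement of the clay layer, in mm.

S_c ≈ 101 mm

Mid-depth of clay below the ground surface: z = 1.7 + 4.4/2 = 3.9 m.
Total vertical stress at mid-clay: σ_v = 19.5×1.7 + 16.7×2.2 = 69.89 kPa.
Pore pressure: u = 9.81×(3.9 − 0) = 38.259 kPa.
Initial effective stress: σ'_0 = σ_v − u = 69.89 − 38.259 = 31.631 kPa.
Final effective stress: σ'_f = 31.631 + 106 = 137.63 kPa.
σ'_f = 137.63 > σ'_p = 105 kPa, so the stress path crosses the preconsolidation pressure — recompression up to σ'_p, then virgin compression beyond:
S_c = H/(1+e₀)·[C_r·log₁₀(σ'_p/σ'_0) + C_c·log₁₀(σ'_f/σ'_p)]
    = 4.4/2.1 × [0.052×log₁₀(105/31.631) + 0.18×log₁₀(137.63/105)]
    = 2.0952 × [0.027096 + 0.021154] = 0.1011 m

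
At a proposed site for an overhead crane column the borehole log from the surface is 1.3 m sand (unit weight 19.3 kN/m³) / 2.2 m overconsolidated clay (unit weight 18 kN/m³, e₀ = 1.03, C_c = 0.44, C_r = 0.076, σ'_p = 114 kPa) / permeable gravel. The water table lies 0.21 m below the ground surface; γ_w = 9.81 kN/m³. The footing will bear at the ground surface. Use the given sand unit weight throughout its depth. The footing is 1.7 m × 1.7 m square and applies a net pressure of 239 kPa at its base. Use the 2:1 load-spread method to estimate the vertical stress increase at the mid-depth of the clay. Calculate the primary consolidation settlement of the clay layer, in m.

Mid-depth of clay below the ground surface: z = 1.3 + 2.2/2 = 2.4 m.
Total vertical stress at mid-clay: σ_v = 19.3×1.3 + 18×1.1 = 44.89 kPa.
Pore pressure: u = 9.81×(2.4 − 0.21) = 21.484 kPa.
Initial effective stress: σ'_0 = σ_v − u = 44.89 − 21.484 = 23.406 kPa.
Stress increase at mid-clay by the 2:1 spreading method:
Δσ = qBL/((B+z)(L+z)) = 239×1.7×1.7/((1.7+2.4)(1.7+2.4)) = 41.089 kPa
Final effective stress: σ'_f = 23.406 + 41.089 = 64.495 kPa.
σ'_f = 64.495 ≤ σ'_p = 114 kPa, so the clay remains overconsolidated and only the recompression index applies:
S_c = C_r·H/(1+e₀)·log₁₀(σ'_f/σ'_0) = 0.076×2.2/2.03×log₁₀(64.495/23.406)
    = 0.082361 × 0.4402 = 0.03626 m

S_c ≈ 0.0363 m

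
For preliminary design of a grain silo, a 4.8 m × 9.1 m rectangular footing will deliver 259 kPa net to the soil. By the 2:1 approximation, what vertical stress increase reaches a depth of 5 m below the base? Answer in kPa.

By the 2:1 method the load spreads at 1 horizontal : 2 vertical, so at depth z the loaded area has grown by z in each plan dimension:
Δσ = qBL/((B+z)(L+z)) = 259×4.8×9.1/((4.8+5)(9.1+5)) = 81.872 kPa

Δσ_z ≈ 81.9 kPa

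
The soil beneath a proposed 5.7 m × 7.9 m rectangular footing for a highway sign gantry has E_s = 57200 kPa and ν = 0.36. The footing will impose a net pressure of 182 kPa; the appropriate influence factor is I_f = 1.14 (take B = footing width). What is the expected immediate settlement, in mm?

Immediate (elastic) settlement: S_e = q·B·(1−ν²)/E_s · I_f.
S_e = 182 × 5.7 × (1 − 0.36²) / 57200 × 1.14
    = 182 × 5.7 × 0.8704 / 57200 × 1.14
    = 0.018 m = 18 mm

S_e ≈ 18 mm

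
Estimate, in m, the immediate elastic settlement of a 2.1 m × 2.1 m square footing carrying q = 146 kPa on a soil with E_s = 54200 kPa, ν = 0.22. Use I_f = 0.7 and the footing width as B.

S_e ≈ 0.00377 m

Immediate (elastic) settlement: S_e = q·B·(1−ν²)/E_s · I_f.
S_e = 146 × 2.1 × (1 − 0.22²) / 54200 × 0.7
    = 146 × 2.1 × 0.9516 / 54200 × 0.7
    = 0.003768 m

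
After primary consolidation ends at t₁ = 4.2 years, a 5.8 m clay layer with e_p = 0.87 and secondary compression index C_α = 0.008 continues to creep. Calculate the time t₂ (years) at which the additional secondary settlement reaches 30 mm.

t₂ ≈ 68 years

S_s = C_α·H/(1+e_p)·log₁₀(t₂/t₁) ⇒ log₁₀(t₂/t₁) = S_s·(1+e_p)/(C_α·H).
log₁₀(t₂/t₁) = 0.03 × (1+0.87) / (0.008×5.8) = 1.209
t₂ = t₁ × 10^1.209 = 4.2 × 16.18 = 67.97 years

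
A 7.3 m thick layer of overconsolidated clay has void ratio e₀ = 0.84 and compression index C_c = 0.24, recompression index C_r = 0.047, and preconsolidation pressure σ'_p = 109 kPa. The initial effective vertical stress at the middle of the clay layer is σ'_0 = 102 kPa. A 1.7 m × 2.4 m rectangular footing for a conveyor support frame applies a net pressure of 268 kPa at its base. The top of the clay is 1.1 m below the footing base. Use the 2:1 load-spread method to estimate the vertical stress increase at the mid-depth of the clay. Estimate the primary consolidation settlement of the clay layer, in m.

S_c ≈ 0.0644 m

Mid-depth of clay below the footing base: z = 1.1 + 7.3/2 = 4.75 m.
Stress increase at mid-clay by the 2:1 spreading method:
Δσ = qBL/((B+z)(L+z)) = 268×1.7×2.4/((1.7+4.75)(2.4+4.75)) = 23.71 kPa
Final effective stress: σ'_f = 102 + 23.71 = 125.71 kPa.
σ'_f = 125.71 > σ'_p = 109 kPa, so the stress path crosses the preconsolidation pressure — recompression up to σ'_p, then virgin compression beyond:
S_c = H/(1+e₀)·[C_r·log₁₀(σ'_p/σ'_0) + C_c·log₁₀(σ'_f/σ'_p)]
    = 7.3/1.84 × [0.047×log₁₀(109/102) + 0.24×log₁₀(125.71/109)]
    = 3.9674 × [0.0013548 + 0.014866] = 0.06435 m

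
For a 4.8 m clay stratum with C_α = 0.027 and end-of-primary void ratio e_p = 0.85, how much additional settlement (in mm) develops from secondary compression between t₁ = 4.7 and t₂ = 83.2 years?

S_s ≈ 87.4 mm

Secondary compression: S_s = C_α·H/(1+e_p)·log₁₀(t₂/t₁)
S_s = 0.027×4.8/(1+0.85)×log₁₀(83.2/4.7)
    = 0.07005 × 1.248 = 0.08743 m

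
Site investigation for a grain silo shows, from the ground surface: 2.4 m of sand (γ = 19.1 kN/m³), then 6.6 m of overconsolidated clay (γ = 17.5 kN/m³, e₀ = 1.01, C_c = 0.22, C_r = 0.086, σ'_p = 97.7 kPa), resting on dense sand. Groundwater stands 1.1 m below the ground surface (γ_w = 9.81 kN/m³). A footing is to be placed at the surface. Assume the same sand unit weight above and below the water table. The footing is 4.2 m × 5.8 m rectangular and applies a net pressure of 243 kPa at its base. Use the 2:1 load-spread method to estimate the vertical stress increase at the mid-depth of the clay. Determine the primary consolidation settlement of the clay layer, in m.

Mid-depth of clay below the ground surface: z = 2.4 + 6.6/2 = 5.7 m.
Total vertical stress at mid-clay: σ_v = 19.1×2.4 + 17.5×3.3 = 103.59 kPa.
Pore pressure: u = 9.81×(5.7 − 1.1) = 45.126 kPa.
Initial effective stress: σ'_0 = σ_v − u = 103.59 − 45.126 = 58.464 kPa.
Stress increase at mid-clay by the 2:1 spreading method:
Δσ = qBL/((B+z)(L+z)) = 243×4.2×5.8/((4.2+5.7)(5.8+5.7)) = 51.994 kPa
Final effective stress: σ'_f = 58.464 + 51.994 = 110.46 kPa.
σ'_f = 110.46 > σ'_p = 97.7 kPa, so the stress path crosses the preconsolidation pressure — recompression up to σ'_p, then virgin compression beyond:
S_c = H/(1+e₀)·[C_r·log₁₀(σ'_p/σ'_0) + C_c·log₁₀(σ'_f/σ'_p)]
    = 6.6/2.01 × [0.086×log₁₀(97.7/58.464) + 0.22×log₁₀(110.46/97.7)]
    = 3.2836 × [0.019179 + 0.011728] = 0.1015 m

S_c ≈ 0.101 m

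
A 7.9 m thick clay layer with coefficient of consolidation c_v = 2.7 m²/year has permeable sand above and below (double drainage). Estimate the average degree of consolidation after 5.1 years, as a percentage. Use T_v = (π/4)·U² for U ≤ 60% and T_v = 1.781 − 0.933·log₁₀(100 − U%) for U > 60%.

U ≈ 90.8 %

Drainage path length: H_d = H/2 = 3.95 m (double drainage).
T_v = c_v·t/H_d² = 2.7×5.1/3.95² = 0.88255.
T_v = 0.88255 corresponds to the U > 60% branch:
U = 1 − 10^((1.781 − T_v)/0.933)/100 = 0.9082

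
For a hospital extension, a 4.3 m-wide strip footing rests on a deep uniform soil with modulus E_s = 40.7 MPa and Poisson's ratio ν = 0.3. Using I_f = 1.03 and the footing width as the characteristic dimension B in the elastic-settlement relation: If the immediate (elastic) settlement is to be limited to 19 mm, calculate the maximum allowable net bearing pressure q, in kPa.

E_s = 40.7 MPa = 40700 kPa.
S_e = q·B·(1−ν²)/E_s · I_f  ⇒  q = S_e·E_s / (B·(1−ν²)·I_f).
q = 0.019 × 40700 / (4.3 × 0.91 × 1.03) = 191.9 kPa

q ≈ 192 kPa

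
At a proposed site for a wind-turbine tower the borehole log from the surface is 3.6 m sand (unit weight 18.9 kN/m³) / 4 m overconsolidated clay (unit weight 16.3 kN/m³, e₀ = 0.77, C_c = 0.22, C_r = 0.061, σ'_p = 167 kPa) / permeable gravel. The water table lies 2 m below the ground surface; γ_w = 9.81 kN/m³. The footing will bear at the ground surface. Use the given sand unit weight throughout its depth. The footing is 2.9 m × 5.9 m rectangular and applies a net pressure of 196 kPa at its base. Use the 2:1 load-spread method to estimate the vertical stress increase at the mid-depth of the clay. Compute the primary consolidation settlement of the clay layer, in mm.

Mid-depth of clay below the ground surface: z = 3.6 + 4/2 = 5.6 m.
Total vertical stress at mid-clay: σ_v = 18.9×3.6 + 16.3×2 = 100.64 kPa.
Pore pressure: u = 9.81×(5.6 − 2) = 35.316 kPa.
Initial effective stress: σ'_0 = σ_v − u = 100.64 − 35.316 = 65.324 kPa.
Stress increase at mid-clay by the 2:1 spreading method:
Δσ = qBL/((B+z)(L+z)) = 196×2.9×5.9/((2.9+5.6)(5.9+5.6)) = 34.308 kPa
Final effective stress: σ'_f = 65.324 + 34.308 = 99.632 kPa.
σ'_f = 99.632 ≤ σ'_p = 167 kPa, so the clay remains overconsolidated and only the recompression index applies:
S_c = C_r·H/(1+e₀)·log₁₀(σ'_f/σ'_0) = 0.061×4/1.77×log₁₀(99.632/65.324)
    = 0.13785 × 0.18333 = 0.02527 m

S_c ≈ 25.3 mm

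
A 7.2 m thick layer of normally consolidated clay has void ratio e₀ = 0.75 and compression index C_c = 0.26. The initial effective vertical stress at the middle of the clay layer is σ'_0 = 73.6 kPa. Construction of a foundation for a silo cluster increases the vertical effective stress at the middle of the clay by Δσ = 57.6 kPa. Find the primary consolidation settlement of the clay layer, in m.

S_c ≈ 0.269 m

Final effective stress: σ'_f = σ'_0 + Δσ = 73.6 + 57.6 = 131.2 kPa.
Normally consolidated clay, so the full stress increment lies on the virgin compression line:
S_c = C_c·H/(1+e₀)·log₁₀(σ'_f/σ'_0) = 0.26×7.2/(1+0.75)×log₁₀(131.2/73.6)
    = 1.0697 × 0.25106 = 0.2686 m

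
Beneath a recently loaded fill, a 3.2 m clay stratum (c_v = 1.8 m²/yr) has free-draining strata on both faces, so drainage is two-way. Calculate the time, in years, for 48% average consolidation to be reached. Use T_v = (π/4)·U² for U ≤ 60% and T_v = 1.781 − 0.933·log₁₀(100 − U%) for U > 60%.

Drainage path length: H_d = H/2 = 1.6 m (double drainage).
U ≤ 60%: T_v = (π/4)·U² = (π/4)×0.48² = 0.18096.
t = T_v·H_d²/c_v = 0.18096×1.6²/1.8 = 0.2574 years.

t ≈ 0.257 years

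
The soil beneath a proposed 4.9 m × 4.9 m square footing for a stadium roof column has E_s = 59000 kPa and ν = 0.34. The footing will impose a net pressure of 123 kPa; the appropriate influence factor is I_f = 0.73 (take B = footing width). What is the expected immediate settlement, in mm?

Immediate (elastic) settlement: S_e = q·B·(1−ν²)/E_s · I_f.
S_e = 123 × 4.9 × (1 − 0.34²) / 59000 × 0.73
    = 123 × 4.9 × 0.8844 / 59000 × 0.73
    = 0.006595 m = 6.595 mm

S_e ≈ 6.6 mm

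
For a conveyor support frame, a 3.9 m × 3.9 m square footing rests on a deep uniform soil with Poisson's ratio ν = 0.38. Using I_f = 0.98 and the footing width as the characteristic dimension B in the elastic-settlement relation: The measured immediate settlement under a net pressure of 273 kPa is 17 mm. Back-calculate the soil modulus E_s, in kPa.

E_s ≈ 52500 kPa

S_e = q·B·(1−ν²)/E_s · I_f  ⇒  E_s = q·B·(1−ν²)·I_f / S_e.
E_s = 273 × 3.9 × 0.8556 × 0.98 / 0.017 = 52510 kPa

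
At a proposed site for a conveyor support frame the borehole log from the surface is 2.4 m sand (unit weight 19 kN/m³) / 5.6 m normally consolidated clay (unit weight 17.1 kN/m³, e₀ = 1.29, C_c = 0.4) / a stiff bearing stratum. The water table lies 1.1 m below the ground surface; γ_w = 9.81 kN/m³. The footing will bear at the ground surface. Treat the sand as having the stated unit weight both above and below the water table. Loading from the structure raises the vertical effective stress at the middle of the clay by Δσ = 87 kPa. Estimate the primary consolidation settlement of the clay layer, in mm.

S_c ≈ 411 mm

Mid-depth of clay below the ground surface: z = 2.4 + 5.6/2 = 5.2 m.
Total vertical stress at mid-clay: σ_v = 19×2.4 + 17.1×2.8 = 93.48 kPa.
Pore pressure: u = 9.81×(5.2 − 1.1) = 40.221 kPa.
Initial effective stress: σ'_0 = σ_v − u = 93.48 − 40.221 = 53.259 kPa.
Final effective stress: σ'_f = σ'_0 + Δσ = 53.259 + 87 = 140.26 kPa.
Normally consolidated clay, so the full stress increment lies on the virgin compression line:
S_c = C_c·H/(1+e₀)·log₁₀(σ'_f/σ'_0) = 0.4×5.6/(1+1.29)×log₁₀(140.26/53.259)
    = 0.97817 × 0.42054 = 0.4114 m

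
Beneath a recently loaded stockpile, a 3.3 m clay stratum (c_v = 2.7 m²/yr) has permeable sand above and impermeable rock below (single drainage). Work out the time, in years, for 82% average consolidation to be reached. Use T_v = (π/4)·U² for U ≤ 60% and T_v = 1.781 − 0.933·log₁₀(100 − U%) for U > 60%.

Drainage path length: H_d = H = 3.3 m (single drainage).
U > 60%: T_v = 1.781 − 0.933·log₁₀(100 − 82) = 0.60983.
t = T_v·H_d²/c_v = 0.60983×3.3²/2.7 = 2.46 years.

t ≈ 2.46 years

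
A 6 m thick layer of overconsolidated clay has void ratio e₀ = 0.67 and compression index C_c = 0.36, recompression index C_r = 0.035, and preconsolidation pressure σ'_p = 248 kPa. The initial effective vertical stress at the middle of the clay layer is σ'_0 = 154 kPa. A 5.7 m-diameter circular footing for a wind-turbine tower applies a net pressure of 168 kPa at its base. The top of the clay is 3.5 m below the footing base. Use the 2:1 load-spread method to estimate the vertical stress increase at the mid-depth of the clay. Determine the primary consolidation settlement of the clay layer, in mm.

Mid-depth of clay below the footing base: z = 3.5 + 6/2 = 6.5 m.
Stress increase at mid-clay by the 2:1 spreading method:
Δσ ≈ qD²/(D+z)² = 168×5.7²/(5.7+6.5)² = 36.672 kPa
Final effective stress: σ'_f = 154 + 36.672 = 190.67 kPa.
σ'_f = 190.67 ≤ σ'_p = 248 kPa, so the clay remains overconsolidated and only the recompression index applies:
S_c = C_r·H/(1+e₀)·log₁₀(σ'_f/σ'_0) = 0.035×6/1.67×log₁₀(190.67/154)
    = 0.12575 × 0.092762 = 0.01166 m

S_c ≈ 11.7 mm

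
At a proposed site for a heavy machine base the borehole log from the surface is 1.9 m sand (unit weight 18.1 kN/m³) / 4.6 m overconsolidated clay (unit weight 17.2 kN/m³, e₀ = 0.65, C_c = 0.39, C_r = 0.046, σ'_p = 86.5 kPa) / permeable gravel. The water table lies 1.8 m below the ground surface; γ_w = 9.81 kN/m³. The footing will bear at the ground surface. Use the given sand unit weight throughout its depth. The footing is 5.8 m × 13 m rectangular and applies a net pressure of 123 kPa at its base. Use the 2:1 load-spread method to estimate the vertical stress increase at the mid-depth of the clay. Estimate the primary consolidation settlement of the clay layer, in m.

S_c ≈ 0.119 m

Mid-depth of clay below the ground surface: z = 1.9 + 4.6/2 = 4.2 m.
Total vertical stress at mid-clay: σ_v = 18.1×1.9 + 17.2×2.3 = 73.95 kPa.
Pore pressure: u = 9.81×(4.2 − 1.8) = 23.544 kPa.
Initial effective stress: σ'_0 = σ_v − u = 73.95 − 23.544 = 50.406 kPa.
Stress increase at mid-clay by the 2:1 spreading method:
Δσ = qBL/((B+z)(L+z)) = 123×5.8×13/((5.8+4.2)(13+4.2)) = 53.92 kPa
Final effective stress: σ'_f = 50.406 + 53.92 = 104.33 kPa.
σ'_f = 104.33 > σ'_p = 86.5 kPa, so the stress path crosses the preconsolidation pressure — recompression up to σ'_p, then virgin compression beyond:
S_c = H/(1+e₀)·[C_r·log₁₀(σ'_p/σ'_0) + C_c·log₁₀(σ'_f/σ'_p)]
    = 4.6/1.65 × [0.046×log₁₀(86.5/50.406) + 0.39×log₁₀(104.33/86.5)]
    = 2.7879 × [0.010789 + 0.031743] = 0.1186 m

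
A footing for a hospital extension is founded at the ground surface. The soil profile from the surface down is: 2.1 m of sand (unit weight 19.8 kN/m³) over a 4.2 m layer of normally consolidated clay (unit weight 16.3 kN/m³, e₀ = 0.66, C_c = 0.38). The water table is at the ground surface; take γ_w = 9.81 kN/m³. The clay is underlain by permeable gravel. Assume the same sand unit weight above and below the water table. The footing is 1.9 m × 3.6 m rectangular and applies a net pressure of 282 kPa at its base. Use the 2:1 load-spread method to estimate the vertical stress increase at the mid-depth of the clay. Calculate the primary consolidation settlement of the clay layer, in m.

S_c ≈ 0.324 m

Mid-depth of clay below the ground surface: z = 2.1 + 4.2/2 = 4.2 m.
Total vertical stress at mid-clay: σ_v = 19.8×2.1 + 16.3×2.1 = 75.81 kPa.
Pore pressure: u = 9.81×(4.2 − 0) = 41.202 kPa.
Initial effective stress: σ'_0 = σ_v − u = 75.81 − 41.202 = 34.608 kPa.
Stress increase at mid-clay by the 2:1 spreading method:
Δσ = qBL/((B+z)(L+z)) = 282×1.9×3.6/((1.9+4.2)(3.6+4.2)) = 40.54 kPa
Final effective stress: σ'_f = σ'_0 + Δσ = 34.608 + 40.54 = 75.148 kPa.
Normally consolidated clay, so the full stress increment lies on the virgin compression line:
S_c = C_c·H/(1+e₀)·log₁₀(σ'_f/σ'_0) = 0.38×4.2/(1+0.66)×log₁₀(75.148/34.608)
    = 0.96145 × 0.33674 = 0.3238 m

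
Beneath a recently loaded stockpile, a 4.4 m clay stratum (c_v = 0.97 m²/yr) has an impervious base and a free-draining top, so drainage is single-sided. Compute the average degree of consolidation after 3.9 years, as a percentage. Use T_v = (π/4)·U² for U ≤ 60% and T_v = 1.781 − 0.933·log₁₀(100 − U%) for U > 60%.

Drainage path length: H_d = H = 4.4 m (single drainage).
T_v = c_v·t/H_d² = 0.97×3.9/4.4² = 0.1954.
T_v = 0.1954 corresponds to the U ≤ 60% branch:
U = √(4T_v/π) = 0.4988

U ≈ 49.9 %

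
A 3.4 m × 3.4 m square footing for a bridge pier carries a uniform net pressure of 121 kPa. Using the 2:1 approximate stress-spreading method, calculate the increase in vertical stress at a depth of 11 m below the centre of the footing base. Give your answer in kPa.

By the 2:1 method the load spreads at 1 horizontal : 2 vertical, so at depth z the loaded area has grown by z in each plan dimension:
Δσ = qBL/((B+z)(L+z)) = 121×3.4×3.4/((3.4+11)(3.4+11)) = 6.7456 kPa

Δσ_z ≈ 6.75 kPa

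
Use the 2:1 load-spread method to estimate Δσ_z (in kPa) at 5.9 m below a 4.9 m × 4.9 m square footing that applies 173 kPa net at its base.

By the 2:1 method the load spreads at 1 horizontal : 2 vertical, so at depth z the loaded area has grown by z in each plan dimension:
Δσ = qBL/((B+z)(L+z)) = 173×4.9×4.9/((4.9+5.9)(4.9+5.9)) = 35.612 kPa

Δσ_z ≈ 35.6 kPa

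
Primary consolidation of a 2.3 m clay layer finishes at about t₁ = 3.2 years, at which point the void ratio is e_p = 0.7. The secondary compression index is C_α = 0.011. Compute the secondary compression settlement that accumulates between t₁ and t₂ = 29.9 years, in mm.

Secondary compression: S_s = C_α·H/(1+e_p)·log₁₀(t₂/t₁)
S_s = 0.011×2.3/(1+0.7)×log₁₀(29.9/3.2)
    = 0.01488 × 0.9705 = 0.01444 m

S_s ≈ 14.4 mm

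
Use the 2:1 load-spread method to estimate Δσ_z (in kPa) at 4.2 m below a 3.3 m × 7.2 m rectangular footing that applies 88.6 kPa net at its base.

Δσ_z ≈ 24.6 kPa

By the 2:1 method the load spreads at 1 horizontal : 2 vertical, so at depth z the loaded area has grown by z in each plan dimension:
Δσ = qBL/((B+z)(L+z)) = 88.6×3.3×7.2/((3.3+4.2)(7.2+4.2)) = 24.621 kPa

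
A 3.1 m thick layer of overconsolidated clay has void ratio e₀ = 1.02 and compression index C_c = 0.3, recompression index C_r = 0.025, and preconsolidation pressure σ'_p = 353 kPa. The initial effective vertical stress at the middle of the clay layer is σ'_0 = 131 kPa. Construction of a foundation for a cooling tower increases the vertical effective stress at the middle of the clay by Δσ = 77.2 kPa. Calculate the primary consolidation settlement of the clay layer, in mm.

S_c ≈ 7.72 mm

Final effective stress: σ'_f = 131 + 77.2 = 208.2 kPa.
σ'_f = 208.2 ≤ σ'_p = 353 kPa, so the clay remains overconsolidated and only the recompression index applies:
S_c = C_r·H/(1+e₀)·log₁₀(σ'_f/σ'_0) = 0.025×3.1/2.02×log₁₀(208.2/131)
    = 0.038367 × 0.20121 = 0.00772 m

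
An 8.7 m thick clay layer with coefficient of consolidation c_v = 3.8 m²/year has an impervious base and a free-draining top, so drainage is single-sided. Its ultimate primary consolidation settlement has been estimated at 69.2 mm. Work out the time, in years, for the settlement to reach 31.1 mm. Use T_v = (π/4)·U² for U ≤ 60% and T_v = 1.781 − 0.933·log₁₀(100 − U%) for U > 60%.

Drainage path length: H_d = H = 8.7 m (single drainage).
U = S(t)/S_ult = 31.1/69.2 = 0.4494.
U ≤ 60%: T_v = (π/4)·U² = (π/4)×0.44942² = 0.15863.
t = T_v·H_d²/c_v = 0.15863×8.7²/3.8 = 3.16 years.

t ≈ 3.16 years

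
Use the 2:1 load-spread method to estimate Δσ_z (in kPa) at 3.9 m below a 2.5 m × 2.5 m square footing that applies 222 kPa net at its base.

Δσ_z ≈ 33.9 kPa

By the 2:1 method the load spreads at 1 horizontal : 2 vertical, so at depth z the loaded area has grown by z in each plan dimension:
Δσ = qBL/((B+z)(L+z)) = 222×2.5×2.5/((2.5+3.9)(2.5+3.9)) = 33.875 kPa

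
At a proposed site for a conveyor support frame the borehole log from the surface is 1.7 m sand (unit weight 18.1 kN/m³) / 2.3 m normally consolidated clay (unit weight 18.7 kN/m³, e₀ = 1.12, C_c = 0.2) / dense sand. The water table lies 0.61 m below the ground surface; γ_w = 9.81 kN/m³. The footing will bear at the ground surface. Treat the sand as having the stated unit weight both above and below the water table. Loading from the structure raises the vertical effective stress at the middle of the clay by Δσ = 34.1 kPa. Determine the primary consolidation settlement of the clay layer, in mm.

S_c ≈ 71 mm

Mid-depth of clay below the ground surface: z = 1.7 + 2.3/2 = 2.85 m.
Total vertical stress at mid-clay: σ_v = 18.1×1.7 + 18.7×1.15 = 52.275 kPa.
Pore pressure: u = 9.81×(2.85 − 0.61) = 21.974 kPa.
Initial effective stress: σ'_0 = σ_v − u = 52.275 − 21.974 = 30.301 kPa.
Final effective stress: σ'_f = σ'_0 + Δσ = 30.301 + 34.1 = 64.401 kPa.
Normally consolidated clay, so the full stress increment lies on the virgin compression line:
S_c = C_c·H/(1+e₀)·log₁₀(σ'_f/σ'_0) = 0.2×2.3/(1+1.12)×log₁₀(64.401/30.301)
    = 0.21698 × 0.32744 = 0.07105 m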